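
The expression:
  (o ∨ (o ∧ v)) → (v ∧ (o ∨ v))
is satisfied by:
  {v: True, o: False}
  {o: False, v: False}
  {o: True, v: True}


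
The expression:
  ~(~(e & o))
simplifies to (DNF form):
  e & o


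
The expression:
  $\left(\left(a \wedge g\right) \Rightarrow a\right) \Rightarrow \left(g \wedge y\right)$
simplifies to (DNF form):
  $g \wedge y$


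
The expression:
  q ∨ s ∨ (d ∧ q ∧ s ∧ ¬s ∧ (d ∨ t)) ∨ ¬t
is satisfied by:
  {q: True, s: True, t: False}
  {q: True, s: False, t: False}
  {s: True, q: False, t: False}
  {q: False, s: False, t: False}
  {q: True, t: True, s: True}
  {q: True, t: True, s: False}
  {t: True, s: True, q: False}


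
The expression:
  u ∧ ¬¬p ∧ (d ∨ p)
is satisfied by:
  {p: True, u: True}


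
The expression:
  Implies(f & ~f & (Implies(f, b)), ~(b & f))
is always true.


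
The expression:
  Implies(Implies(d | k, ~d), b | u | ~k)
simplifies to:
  b | d | u | ~k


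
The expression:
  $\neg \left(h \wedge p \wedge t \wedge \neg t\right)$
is always true.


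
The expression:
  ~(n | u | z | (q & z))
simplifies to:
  ~n & ~u & ~z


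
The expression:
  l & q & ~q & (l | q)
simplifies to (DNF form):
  False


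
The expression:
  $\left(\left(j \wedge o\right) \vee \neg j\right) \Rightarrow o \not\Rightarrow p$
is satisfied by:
  {j: True, p: False, o: False}
  {o: True, j: True, p: False}
  {o: True, p: False, j: False}
  {j: True, p: True, o: False}


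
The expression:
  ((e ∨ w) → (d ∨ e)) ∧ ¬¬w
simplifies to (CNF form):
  w ∧ (d ∨ e)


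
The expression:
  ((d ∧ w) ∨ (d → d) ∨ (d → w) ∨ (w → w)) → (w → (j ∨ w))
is always true.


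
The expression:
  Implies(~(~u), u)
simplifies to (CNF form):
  True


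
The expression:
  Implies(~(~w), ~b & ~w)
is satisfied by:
  {w: False}


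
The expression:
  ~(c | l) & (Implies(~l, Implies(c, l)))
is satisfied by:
  {l: False, c: False}


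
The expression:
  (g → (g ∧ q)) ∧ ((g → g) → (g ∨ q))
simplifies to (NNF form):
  q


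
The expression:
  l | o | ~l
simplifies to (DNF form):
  True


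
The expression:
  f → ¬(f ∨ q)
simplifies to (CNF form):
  ¬f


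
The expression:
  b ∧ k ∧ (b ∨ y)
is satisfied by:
  {b: True, k: True}


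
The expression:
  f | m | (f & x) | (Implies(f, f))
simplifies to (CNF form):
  True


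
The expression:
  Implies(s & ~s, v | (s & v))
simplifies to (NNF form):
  True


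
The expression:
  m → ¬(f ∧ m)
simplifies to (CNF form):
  ¬f ∨ ¬m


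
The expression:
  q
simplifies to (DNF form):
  q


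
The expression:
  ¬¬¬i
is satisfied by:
  {i: False}


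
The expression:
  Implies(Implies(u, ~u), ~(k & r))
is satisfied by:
  {u: True, k: False, r: False}
  {k: False, r: False, u: False}
  {r: True, u: True, k: False}
  {r: True, k: False, u: False}
  {u: True, k: True, r: False}
  {k: True, u: False, r: False}
  {r: True, k: True, u: True}


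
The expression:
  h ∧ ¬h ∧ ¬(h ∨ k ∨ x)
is never true.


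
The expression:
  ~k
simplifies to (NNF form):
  ~k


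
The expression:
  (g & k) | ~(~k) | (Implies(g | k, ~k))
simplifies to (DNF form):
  True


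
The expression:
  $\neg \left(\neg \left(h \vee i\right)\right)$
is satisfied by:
  {i: True, h: True}
  {i: True, h: False}
  {h: True, i: False}


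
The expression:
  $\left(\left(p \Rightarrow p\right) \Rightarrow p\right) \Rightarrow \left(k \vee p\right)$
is always true.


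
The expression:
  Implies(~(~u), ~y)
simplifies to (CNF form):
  ~u | ~y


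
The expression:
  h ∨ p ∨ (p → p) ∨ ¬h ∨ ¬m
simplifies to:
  True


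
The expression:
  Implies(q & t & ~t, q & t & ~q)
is always true.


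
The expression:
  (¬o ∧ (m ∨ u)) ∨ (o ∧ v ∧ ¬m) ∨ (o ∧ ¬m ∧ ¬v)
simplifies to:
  (m ∧ ¬o) ∨ (o ∧ ¬m) ∨ (u ∧ ¬m)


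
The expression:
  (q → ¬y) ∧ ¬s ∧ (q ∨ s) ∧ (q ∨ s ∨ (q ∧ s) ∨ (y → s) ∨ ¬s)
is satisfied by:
  {q: True, y: False, s: False}


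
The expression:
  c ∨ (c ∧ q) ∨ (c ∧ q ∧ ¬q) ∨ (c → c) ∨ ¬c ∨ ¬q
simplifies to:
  True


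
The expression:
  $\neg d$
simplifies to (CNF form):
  $\neg d$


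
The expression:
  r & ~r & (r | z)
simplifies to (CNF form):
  False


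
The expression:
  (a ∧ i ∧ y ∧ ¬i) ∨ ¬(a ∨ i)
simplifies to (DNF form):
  ¬a ∧ ¬i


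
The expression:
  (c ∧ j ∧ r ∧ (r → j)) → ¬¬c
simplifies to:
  True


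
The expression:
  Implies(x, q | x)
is always true.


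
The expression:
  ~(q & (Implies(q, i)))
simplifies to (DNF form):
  ~i | ~q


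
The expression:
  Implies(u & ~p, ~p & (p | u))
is always true.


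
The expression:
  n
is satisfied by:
  {n: True}


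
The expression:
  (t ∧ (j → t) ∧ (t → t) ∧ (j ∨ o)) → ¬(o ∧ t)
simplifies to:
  ¬o ∨ ¬t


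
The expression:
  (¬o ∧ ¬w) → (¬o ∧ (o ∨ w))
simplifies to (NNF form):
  o ∨ w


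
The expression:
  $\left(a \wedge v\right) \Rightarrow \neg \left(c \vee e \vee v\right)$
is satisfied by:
  {v: False, a: False}
  {a: True, v: False}
  {v: True, a: False}


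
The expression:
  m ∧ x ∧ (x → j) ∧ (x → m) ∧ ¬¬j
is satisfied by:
  {m: True, j: True, x: True}


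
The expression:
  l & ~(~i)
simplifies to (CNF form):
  i & l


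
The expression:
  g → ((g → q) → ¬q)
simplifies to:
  ¬g ∨ ¬q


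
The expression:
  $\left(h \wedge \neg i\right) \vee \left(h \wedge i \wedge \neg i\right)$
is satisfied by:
  {h: True, i: False}


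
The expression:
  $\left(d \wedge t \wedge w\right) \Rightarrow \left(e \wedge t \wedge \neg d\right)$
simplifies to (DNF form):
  $\neg d \vee \neg t \vee \neg w$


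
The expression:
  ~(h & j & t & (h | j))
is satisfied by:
  {h: False, t: False, j: False}
  {j: True, h: False, t: False}
  {t: True, h: False, j: False}
  {j: True, t: True, h: False}
  {h: True, j: False, t: False}
  {j: True, h: True, t: False}
  {t: True, h: True, j: False}


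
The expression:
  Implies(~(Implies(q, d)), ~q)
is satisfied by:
  {d: True, q: False}
  {q: False, d: False}
  {q: True, d: True}


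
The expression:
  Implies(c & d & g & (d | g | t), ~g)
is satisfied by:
  {g: False, c: False, d: False}
  {d: True, g: False, c: False}
  {c: True, g: False, d: False}
  {d: True, c: True, g: False}
  {g: True, d: False, c: False}
  {d: True, g: True, c: False}
  {c: True, g: True, d: False}


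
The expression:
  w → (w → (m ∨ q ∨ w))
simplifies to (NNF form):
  True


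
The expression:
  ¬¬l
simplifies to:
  l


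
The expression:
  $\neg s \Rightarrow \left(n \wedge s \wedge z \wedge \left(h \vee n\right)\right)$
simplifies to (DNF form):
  $s$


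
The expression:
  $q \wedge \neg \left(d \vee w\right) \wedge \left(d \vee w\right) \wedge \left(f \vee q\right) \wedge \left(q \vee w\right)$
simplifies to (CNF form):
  $\text{False}$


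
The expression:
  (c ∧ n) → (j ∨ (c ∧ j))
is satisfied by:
  {j: True, c: False, n: False}
  {j: False, c: False, n: False}
  {n: True, j: True, c: False}
  {n: True, j: False, c: False}
  {c: True, j: True, n: False}
  {c: True, j: False, n: False}
  {c: True, n: True, j: True}


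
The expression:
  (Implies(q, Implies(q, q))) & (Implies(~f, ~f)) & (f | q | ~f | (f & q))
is always true.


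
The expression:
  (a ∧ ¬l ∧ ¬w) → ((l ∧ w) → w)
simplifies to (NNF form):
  True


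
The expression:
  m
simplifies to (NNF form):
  m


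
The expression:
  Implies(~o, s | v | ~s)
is always true.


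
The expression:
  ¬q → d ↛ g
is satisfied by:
  {q: True, d: True, g: False}
  {q: True, d: False, g: False}
  {q: True, g: True, d: True}
  {q: True, g: True, d: False}
  {d: True, g: False, q: False}


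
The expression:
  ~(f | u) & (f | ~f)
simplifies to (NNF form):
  ~f & ~u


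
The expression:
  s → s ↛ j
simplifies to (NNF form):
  ¬j ∨ ¬s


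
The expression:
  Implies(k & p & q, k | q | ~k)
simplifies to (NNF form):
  True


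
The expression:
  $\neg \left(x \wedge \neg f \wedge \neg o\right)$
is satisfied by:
  {o: True, f: True, x: False}
  {o: True, f: False, x: False}
  {f: True, o: False, x: False}
  {o: False, f: False, x: False}
  {x: True, o: True, f: True}
  {x: True, o: True, f: False}
  {x: True, f: True, o: False}


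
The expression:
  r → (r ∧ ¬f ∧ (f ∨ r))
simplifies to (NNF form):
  ¬f ∨ ¬r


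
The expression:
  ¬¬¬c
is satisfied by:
  {c: False}


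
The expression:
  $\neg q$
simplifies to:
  $\neg q$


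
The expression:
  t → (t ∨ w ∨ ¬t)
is always true.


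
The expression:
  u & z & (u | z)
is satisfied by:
  {z: True, u: True}


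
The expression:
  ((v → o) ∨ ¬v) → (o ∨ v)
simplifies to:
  o ∨ v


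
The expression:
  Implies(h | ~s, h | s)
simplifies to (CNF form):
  h | s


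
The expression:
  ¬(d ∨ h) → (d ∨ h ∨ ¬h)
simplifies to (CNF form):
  True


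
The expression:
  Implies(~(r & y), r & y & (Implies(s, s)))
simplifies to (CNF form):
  r & y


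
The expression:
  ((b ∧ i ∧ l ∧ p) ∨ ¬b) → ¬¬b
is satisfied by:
  {b: True}


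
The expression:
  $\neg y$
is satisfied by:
  {y: False}


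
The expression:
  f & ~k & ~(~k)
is never true.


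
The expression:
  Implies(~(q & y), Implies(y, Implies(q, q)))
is always true.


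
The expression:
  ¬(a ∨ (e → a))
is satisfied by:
  {e: True, a: False}


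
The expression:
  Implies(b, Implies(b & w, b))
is always true.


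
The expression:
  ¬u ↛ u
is always true.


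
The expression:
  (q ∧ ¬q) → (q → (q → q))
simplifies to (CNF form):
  True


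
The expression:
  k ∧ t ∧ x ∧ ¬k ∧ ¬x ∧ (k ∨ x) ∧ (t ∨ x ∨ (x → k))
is never true.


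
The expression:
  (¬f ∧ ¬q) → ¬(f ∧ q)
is always true.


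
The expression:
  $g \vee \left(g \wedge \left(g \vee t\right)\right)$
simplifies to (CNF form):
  $g$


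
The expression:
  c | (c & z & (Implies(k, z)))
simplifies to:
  c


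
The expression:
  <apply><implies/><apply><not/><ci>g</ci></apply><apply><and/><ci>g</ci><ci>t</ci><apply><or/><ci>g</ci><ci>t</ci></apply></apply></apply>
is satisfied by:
  {g: True}


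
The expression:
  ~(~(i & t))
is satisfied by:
  {t: True, i: True}


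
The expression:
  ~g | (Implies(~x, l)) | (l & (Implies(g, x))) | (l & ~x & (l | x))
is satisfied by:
  {x: True, l: True, g: False}
  {x: True, g: False, l: False}
  {l: True, g: False, x: False}
  {l: False, g: False, x: False}
  {x: True, l: True, g: True}
  {x: True, g: True, l: False}
  {l: True, g: True, x: False}


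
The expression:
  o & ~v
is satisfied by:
  {o: True, v: False}


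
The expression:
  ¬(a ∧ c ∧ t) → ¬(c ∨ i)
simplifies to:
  (a ∨ ¬c) ∧ (c ∨ ¬i) ∧ (t ∨ ¬c)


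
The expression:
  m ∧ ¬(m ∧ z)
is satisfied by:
  {m: True, z: False}


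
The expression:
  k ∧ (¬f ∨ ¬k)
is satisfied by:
  {k: True, f: False}


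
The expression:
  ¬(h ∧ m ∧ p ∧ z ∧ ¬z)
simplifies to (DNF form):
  True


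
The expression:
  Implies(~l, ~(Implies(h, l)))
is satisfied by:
  {l: True, h: True}
  {l: True, h: False}
  {h: True, l: False}


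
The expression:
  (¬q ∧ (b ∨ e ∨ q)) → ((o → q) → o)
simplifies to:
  o ∨ q ∨ (¬b ∧ ¬e)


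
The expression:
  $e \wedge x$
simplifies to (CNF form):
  $e \wedge x$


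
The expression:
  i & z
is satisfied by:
  {z: True, i: True}


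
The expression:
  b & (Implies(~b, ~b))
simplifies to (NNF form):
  b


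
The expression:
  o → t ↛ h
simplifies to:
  (t ∧ ¬h) ∨ ¬o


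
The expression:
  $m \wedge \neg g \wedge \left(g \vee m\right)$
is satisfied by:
  {m: True, g: False}


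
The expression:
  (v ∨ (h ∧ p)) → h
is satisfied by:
  {h: True, v: False}
  {v: False, h: False}
  {v: True, h: True}


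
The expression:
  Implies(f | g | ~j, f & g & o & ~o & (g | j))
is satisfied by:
  {j: True, g: False, f: False}


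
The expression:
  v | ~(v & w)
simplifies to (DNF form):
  True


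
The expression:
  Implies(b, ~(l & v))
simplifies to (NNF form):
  ~b | ~l | ~v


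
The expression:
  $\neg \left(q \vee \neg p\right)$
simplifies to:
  $p \wedge \neg q$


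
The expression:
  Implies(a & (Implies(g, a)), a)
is always true.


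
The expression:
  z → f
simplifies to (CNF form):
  f ∨ ¬z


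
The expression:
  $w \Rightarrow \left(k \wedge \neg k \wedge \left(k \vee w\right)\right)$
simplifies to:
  $\neg w$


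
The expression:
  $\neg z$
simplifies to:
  $\neg z$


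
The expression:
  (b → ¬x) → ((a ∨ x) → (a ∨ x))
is always true.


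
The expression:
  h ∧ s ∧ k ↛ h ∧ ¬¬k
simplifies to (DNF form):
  False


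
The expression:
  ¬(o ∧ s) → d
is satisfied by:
  {d: True, s: True, o: True}
  {d: True, s: True, o: False}
  {d: True, o: True, s: False}
  {d: True, o: False, s: False}
  {s: True, o: True, d: False}


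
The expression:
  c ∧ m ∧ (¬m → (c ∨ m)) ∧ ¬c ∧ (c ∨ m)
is never true.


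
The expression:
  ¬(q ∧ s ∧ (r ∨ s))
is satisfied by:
  {s: False, q: False}
  {q: True, s: False}
  {s: True, q: False}


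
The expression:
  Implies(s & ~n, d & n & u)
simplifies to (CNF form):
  n | ~s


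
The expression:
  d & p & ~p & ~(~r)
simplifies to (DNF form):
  False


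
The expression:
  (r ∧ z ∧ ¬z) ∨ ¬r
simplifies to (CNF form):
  ¬r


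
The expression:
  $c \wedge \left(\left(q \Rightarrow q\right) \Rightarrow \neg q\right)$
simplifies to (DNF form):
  $c \wedge \neg q$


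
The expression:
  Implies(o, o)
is always true.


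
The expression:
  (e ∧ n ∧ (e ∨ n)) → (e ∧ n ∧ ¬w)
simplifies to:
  ¬e ∨ ¬n ∨ ¬w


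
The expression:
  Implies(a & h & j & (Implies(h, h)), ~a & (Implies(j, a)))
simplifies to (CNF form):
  ~a | ~h | ~j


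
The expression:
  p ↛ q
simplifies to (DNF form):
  p ∧ ¬q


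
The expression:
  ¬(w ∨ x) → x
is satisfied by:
  {x: True, w: True}
  {x: True, w: False}
  {w: True, x: False}


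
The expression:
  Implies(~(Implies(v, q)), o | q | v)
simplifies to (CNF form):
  True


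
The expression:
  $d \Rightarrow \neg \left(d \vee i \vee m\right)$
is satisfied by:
  {d: False}


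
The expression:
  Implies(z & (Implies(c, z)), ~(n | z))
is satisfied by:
  {z: False}


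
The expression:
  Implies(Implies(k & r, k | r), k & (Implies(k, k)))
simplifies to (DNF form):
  k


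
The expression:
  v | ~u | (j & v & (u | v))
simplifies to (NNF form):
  v | ~u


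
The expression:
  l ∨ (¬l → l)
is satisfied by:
  {l: True}


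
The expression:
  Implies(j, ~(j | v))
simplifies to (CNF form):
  ~j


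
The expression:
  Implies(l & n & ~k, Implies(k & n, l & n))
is always true.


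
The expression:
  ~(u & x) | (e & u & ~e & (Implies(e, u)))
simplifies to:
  ~u | ~x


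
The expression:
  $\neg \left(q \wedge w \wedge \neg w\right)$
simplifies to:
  $\text{True}$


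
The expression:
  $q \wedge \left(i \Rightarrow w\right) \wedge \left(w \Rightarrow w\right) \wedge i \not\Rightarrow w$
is never true.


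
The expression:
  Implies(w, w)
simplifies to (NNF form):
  True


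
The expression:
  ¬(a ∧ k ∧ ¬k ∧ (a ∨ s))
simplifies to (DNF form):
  True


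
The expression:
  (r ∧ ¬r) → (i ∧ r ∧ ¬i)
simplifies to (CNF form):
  True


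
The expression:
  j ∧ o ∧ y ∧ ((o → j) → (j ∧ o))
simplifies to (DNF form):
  j ∧ o ∧ y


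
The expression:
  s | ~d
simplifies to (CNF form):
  s | ~d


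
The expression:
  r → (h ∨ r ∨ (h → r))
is always true.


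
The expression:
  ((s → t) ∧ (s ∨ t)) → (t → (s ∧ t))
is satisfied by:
  {s: True, t: False}
  {t: False, s: False}
  {t: True, s: True}


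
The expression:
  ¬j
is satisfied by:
  {j: False}


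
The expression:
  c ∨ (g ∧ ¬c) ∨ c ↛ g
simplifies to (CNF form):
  c ∨ g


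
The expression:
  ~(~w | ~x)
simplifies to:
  w & x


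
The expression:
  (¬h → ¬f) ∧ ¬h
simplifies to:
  ¬f ∧ ¬h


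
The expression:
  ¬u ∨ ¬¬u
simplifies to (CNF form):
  True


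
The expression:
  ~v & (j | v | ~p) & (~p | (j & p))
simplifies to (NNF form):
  ~v & (j | ~p)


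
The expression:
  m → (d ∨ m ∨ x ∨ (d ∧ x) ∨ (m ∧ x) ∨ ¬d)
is always true.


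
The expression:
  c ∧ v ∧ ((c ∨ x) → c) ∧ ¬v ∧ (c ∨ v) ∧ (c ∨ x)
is never true.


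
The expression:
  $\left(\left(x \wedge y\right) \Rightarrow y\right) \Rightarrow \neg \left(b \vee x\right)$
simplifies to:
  $\neg b \wedge \neg x$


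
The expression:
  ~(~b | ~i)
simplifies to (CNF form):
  b & i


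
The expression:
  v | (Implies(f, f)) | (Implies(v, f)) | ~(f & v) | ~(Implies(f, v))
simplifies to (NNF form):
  True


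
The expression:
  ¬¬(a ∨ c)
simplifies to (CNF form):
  a ∨ c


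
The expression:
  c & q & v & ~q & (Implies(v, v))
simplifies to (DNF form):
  False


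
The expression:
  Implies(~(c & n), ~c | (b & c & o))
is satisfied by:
  {n: True, b: True, o: True, c: False}
  {n: True, b: True, o: False, c: False}
  {n: True, o: True, c: False, b: False}
  {n: True, o: False, c: False, b: False}
  {b: True, o: True, c: False, n: False}
  {b: True, o: False, c: False, n: False}
  {o: True, b: False, c: False, n: False}
  {o: False, b: False, c: False, n: False}
  {n: True, b: True, c: True, o: True}
  {n: True, b: True, c: True, o: False}
  {n: True, c: True, o: True, b: False}
  {n: True, c: True, o: False, b: False}
  {b: True, c: True, o: True, n: False}


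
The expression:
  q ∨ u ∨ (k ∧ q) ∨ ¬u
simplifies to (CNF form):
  True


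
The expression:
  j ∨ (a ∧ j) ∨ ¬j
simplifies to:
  True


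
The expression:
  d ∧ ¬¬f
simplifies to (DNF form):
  d ∧ f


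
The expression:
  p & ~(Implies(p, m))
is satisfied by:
  {p: True, m: False}


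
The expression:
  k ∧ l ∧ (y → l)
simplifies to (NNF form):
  k ∧ l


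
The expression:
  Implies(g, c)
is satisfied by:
  {c: True, g: False}
  {g: False, c: False}
  {g: True, c: True}


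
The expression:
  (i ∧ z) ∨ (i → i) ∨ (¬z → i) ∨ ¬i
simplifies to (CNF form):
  True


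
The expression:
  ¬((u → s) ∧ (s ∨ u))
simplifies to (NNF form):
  ¬s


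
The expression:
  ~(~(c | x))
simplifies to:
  c | x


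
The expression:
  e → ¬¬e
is always true.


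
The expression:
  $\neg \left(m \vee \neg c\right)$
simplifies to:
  $c \wedge \neg m$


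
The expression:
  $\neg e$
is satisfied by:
  {e: False}


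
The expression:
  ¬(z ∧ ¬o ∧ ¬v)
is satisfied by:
  {o: True, v: True, z: False}
  {o: True, v: False, z: False}
  {v: True, o: False, z: False}
  {o: False, v: False, z: False}
  {z: True, o: True, v: True}
  {z: True, o: True, v: False}
  {z: True, v: True, o: False}


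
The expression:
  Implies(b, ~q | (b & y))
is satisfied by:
  {y: True, q: False, b: False}
  {q: False, b: False, y: False}
  {y: True, b: True, q: False}
  {b: True, q: False, y: False}
  {y: True, q: True, b: False}
  {q: True, y: False, b: False}
  {y: True, b: True, q: True}


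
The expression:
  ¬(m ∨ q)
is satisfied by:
  {q: False, m: False}


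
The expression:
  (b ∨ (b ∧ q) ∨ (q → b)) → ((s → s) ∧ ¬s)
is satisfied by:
  {q: True, s: False, b: False}
  {q: False, s: False, b: False}
  {b: True, q: True, s: False}
  {b: True, q: False, s: False}
  {s: True, q: True, b: False}


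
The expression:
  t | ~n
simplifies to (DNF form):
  t | ~n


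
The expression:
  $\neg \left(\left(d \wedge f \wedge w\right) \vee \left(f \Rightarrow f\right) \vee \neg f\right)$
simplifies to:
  $\text{False}$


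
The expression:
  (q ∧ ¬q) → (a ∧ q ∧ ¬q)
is always true.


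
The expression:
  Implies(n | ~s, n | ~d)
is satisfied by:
  {n: True, s: True, d: False}
  {n: True, s: False, d: False}
  {s: True, n: False, d: False}
  {n: False, s: False, d: False}
  {n: True, d: True, s: True}
  {n: True, d: True, s: False}
  {d: True, s: True, n: False}


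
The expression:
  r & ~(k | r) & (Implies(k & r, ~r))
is never true.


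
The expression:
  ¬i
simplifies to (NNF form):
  ¬i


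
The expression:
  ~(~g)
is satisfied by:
  {g: True}


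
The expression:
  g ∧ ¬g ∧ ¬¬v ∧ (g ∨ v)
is never true.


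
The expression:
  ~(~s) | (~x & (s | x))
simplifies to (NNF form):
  s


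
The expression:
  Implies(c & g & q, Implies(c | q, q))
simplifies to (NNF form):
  True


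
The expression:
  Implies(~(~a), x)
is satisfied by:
  {x: True, a: False}
  {a: False, x: False}
  {a: True, x: True}


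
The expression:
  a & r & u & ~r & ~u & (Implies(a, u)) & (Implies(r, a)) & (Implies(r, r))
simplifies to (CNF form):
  False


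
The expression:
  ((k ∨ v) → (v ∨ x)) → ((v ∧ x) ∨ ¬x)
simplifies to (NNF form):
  v ∨ ¬x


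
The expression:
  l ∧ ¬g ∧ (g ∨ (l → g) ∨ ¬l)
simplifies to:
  False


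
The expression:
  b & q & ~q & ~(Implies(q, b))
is never true.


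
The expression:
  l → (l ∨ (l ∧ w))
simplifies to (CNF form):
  True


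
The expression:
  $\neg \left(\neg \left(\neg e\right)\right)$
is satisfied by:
  {e: False}


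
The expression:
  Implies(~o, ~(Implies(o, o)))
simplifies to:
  o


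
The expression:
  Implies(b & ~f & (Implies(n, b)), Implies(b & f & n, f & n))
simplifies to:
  True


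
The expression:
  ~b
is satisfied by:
  {b: False}


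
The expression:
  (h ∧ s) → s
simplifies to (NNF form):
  True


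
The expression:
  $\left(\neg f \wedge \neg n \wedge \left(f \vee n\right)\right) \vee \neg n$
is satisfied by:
  {n: False}


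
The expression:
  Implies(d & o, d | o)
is always true.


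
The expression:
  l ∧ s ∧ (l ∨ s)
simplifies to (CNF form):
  l ∧ s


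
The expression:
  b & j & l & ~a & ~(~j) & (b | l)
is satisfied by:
  {j: True, b: True, l: True, a: False}


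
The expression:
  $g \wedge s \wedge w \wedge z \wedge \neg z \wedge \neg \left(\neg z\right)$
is never true.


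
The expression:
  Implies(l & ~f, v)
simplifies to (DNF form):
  f | v | ~l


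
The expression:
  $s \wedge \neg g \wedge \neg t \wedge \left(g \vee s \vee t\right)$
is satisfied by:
  {s: True, g: False, t: False}


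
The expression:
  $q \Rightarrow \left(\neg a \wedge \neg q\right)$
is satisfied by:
  {q: False}


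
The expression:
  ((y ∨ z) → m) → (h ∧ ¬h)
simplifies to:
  ¬m ∧ (y ∨ z)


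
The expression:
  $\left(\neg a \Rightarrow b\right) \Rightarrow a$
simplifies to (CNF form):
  $a \vee \neg b$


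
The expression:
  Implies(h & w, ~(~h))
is always true.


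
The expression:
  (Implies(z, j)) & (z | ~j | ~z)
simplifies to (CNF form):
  j | ~z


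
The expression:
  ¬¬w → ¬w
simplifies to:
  ¬w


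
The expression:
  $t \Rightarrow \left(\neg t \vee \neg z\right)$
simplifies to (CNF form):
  $\neg t \vee \neg z$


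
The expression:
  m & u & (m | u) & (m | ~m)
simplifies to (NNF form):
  m & u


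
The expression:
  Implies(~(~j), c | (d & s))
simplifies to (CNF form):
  (c | d | ~j) & (c | s | ~j)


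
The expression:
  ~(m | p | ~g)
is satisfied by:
  {g: True, p: False, m: False}


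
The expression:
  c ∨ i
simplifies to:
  c ∨ i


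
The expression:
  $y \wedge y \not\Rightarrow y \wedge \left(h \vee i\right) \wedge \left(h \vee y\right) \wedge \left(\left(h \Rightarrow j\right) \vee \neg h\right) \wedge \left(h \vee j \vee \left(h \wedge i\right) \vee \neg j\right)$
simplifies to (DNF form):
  $\text{False}$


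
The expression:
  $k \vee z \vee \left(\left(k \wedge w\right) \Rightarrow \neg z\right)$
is always true.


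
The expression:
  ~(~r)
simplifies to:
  r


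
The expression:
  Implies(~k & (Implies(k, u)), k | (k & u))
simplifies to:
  k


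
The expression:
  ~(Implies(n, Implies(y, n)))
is never true.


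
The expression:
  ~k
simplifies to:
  ~k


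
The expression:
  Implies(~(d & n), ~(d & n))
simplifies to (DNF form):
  True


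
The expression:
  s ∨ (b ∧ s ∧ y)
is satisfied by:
  {s: True}


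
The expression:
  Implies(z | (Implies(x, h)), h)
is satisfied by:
  {x: True, h: True, z: False}
  {h: True, z: False, x: False}
  {x: True, h: True, z: True}
  {h: True, z: True, x: False}
  {x: True, z: False, h: False}


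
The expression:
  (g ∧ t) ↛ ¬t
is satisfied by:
  {t: True, g: True}


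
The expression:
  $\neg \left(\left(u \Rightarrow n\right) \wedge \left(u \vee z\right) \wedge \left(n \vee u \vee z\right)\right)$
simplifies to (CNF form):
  $\left(u \vee \neg u\right) \wedge \left(u \vee \neg z\right) \wedge \left(\neg n \vee \neg u\right) \wedge \left(\neg n \vee \neg z\right)$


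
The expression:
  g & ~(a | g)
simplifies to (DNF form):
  False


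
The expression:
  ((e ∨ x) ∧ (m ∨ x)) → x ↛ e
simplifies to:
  (¬m ∧ ¬x) ∨ ¬e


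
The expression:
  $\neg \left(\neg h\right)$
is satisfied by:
  {h: True}


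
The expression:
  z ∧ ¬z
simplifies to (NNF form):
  False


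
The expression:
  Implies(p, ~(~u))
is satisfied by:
  {u: True, p: False}
  {p: False, u: False}
  {p: True, u: True}


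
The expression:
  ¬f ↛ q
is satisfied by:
  {q: True, f: False}
  {f: False, q: False}
  {f: True, q: True}


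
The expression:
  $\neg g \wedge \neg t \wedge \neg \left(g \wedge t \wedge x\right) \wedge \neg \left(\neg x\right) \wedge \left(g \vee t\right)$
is never true.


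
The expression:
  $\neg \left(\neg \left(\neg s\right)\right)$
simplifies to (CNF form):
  $\neg s$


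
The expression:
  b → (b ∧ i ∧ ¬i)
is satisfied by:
  {b: False}


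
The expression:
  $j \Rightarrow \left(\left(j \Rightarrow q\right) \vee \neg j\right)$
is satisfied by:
  {q: True, j: False}
  {j: False, q: False}
  {j: True, q: True}


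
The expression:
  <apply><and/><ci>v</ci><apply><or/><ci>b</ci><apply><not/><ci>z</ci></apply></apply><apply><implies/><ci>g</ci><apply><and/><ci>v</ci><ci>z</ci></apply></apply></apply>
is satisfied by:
  {b: True, v: True, g: False, z: False}
  {v: True, z: False, b: False, g: False}
  {z: True, b: True, v: True, g: False}
  {g: True, z: True, v: True, b: True}


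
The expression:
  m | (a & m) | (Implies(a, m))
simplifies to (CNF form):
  m | ~a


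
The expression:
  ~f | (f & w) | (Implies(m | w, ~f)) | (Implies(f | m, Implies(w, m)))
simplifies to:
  True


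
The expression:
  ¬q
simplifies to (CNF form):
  ¬q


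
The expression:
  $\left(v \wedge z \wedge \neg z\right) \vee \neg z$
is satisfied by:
  {z: False}


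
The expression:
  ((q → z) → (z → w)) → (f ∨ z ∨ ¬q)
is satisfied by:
  {z: True, f: True, q: False}
  {z: True, f: False, q: False}
  {f: True, z: False, q: False}
  {z: False, f: False, q: False}
  {z: True, q: True, f: True}
  {z: True, q: True, f: False}
  {q: True, f: True, z: False}


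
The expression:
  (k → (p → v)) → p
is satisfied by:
  {p: True}


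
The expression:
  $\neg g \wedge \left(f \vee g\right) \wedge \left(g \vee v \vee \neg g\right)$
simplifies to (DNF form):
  $f \wedge \neg g$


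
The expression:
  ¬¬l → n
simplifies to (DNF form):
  n ∨ ¬l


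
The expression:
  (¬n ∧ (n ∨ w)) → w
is always true.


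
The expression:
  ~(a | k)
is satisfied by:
  {k: False, a: False}


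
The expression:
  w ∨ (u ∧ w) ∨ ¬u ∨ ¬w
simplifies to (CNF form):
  True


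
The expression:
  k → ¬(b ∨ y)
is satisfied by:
  {b: False, k: False, y: False}
  {y: True, b: False, k: False}
  {b: True, y: False, k: False}
  {y: True, b: True, k: False}
  {k: True, y: False, b: False}


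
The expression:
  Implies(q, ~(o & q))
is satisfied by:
  {o: False, q: False}
  {q: True, o: False}
  {o: True, q: False}


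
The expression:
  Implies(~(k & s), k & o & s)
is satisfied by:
  {s: True, k: True}


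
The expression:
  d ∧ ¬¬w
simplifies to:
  d ∧ w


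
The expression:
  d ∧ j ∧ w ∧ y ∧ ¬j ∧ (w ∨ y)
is never true.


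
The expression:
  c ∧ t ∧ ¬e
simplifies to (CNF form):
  c ∧ t ∧ ¬e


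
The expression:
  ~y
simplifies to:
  ~y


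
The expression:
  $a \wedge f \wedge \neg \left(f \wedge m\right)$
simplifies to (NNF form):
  $a \wedge f \wedge \neg m$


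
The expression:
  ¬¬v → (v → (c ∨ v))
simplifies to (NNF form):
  True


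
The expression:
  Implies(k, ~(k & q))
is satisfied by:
  {k: False, q: False}
  {q: True, k: False}
  {k: True, q: False}


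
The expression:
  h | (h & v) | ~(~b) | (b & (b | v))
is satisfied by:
  {b: True, h: True}
  {b: True, h: False}
  {h: True, b: False}


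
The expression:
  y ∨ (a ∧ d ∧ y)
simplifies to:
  y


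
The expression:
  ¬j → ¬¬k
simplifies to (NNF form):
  j ∨ k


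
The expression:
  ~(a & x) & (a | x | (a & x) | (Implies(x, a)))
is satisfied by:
  {x: False, a: False}
  {a: True, x: False}
  {x: True, a: False}


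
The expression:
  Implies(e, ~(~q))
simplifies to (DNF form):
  q | ~e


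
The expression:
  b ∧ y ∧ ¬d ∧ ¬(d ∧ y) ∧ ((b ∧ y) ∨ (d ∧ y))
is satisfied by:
  {b: True, y: True, d: False}


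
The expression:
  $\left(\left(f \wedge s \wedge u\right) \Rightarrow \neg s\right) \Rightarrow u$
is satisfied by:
  {u: True}


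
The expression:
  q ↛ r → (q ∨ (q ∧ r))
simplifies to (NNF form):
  True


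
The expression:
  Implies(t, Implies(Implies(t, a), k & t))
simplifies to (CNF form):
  k | ~a | ~t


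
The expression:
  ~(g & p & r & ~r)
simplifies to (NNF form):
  True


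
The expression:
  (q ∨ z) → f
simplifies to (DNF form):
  f ∨ (¬q ∧ ¬z)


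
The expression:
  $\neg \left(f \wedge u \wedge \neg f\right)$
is always true.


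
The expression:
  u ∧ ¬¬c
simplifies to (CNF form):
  c ∧ u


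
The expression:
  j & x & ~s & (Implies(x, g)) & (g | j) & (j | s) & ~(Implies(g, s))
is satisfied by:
  {j: True, x: True, g: True, s: False}


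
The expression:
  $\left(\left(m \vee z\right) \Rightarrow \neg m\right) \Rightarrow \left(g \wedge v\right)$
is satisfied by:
  {m: True, g: True, v: True}
  {m: True, g: True, v: False}
  {m: True, v: True, g: False}
  {m: True, v: False, g: False}
  {g: True, v: True, m: False}


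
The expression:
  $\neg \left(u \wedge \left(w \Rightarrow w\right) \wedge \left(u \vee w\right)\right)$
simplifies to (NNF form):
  $\neg u$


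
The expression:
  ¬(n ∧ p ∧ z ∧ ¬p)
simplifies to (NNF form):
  True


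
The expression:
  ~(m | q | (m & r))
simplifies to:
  ~m & ~q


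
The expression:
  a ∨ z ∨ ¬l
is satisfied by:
  {a: True, z: True, l: False}
  {a: True, l: False, z: False}
  {z: True, l: False, a: False}
  {z: False, l: False, a: False}
  {a: True, z: True, l: True}
  {a: True, l: True, z: False}
  {z: True, l: True, a: False}


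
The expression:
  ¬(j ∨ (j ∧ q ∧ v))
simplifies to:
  ¬j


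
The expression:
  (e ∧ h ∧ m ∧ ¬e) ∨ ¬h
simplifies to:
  ¬h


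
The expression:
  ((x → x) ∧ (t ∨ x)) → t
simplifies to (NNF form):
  t ∨ ¬x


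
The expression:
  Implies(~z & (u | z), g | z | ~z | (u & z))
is always true.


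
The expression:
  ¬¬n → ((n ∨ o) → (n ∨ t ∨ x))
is always true.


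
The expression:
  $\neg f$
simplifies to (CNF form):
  $\neg f$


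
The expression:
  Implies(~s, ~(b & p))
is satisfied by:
  {s: True, p: False, b: False}
  {p: False, b: False, s: False}
  {b: True, s: True, p: False}
  {b: True, p: False, s: False}
  {s: True, p: True, b: False}
  {p: True, s: False, b: False}
  {b: True, p: True, s: True}


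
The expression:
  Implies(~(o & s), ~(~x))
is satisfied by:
  {x: True, s: True, o: True}
  {x: True, s: True, o: False}
  {x: True, o: True, s: False}
  {x: True, o: False, s: False}
  {s: True, o: True, x: False}


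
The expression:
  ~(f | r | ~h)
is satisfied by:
  {h: True, r: False, f: False}


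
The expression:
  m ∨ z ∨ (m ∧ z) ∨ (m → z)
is always true.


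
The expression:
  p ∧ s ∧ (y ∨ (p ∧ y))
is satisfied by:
  {p: True, s: True, y: True}


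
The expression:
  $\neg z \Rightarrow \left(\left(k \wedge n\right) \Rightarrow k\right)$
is always true.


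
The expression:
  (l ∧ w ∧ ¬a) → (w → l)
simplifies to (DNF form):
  True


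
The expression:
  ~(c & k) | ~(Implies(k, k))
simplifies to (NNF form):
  ~c | ~k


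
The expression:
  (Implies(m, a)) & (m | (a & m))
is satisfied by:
  {a: True, m: True}


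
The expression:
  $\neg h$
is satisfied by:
  {h: False}


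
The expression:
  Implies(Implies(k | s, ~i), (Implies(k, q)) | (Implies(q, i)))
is always true.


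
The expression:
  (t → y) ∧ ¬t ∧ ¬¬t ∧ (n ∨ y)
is never true.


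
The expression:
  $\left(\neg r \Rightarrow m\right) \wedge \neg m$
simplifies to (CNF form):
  $r \wedge \neg m$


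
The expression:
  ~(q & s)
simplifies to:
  ~q | ~s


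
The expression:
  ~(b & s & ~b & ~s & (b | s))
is always true.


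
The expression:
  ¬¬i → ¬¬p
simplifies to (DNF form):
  p ∨ ¬i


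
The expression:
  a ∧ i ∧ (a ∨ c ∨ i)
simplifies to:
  a ∧ i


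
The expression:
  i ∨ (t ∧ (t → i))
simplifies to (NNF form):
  i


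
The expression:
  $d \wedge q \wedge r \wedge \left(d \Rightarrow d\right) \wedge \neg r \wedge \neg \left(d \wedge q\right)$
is never true.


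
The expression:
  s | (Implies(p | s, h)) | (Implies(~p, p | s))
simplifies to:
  True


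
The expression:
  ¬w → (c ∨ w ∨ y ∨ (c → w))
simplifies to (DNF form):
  True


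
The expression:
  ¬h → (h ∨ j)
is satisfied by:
  {h: True, j: True}
  {h: True, j: False}
  {j: True, h: False}


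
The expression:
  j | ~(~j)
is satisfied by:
  {j: True}


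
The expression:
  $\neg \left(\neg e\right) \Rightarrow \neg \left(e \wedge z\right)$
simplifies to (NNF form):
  $\neg e \vee \neg z$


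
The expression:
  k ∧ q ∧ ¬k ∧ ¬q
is never true.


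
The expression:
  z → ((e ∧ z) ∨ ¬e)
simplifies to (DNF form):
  True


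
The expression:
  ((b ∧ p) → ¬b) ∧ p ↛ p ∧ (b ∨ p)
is never true.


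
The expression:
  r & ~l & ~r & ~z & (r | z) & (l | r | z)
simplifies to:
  False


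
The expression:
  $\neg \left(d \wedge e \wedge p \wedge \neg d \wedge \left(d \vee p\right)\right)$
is always true.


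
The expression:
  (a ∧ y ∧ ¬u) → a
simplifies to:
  True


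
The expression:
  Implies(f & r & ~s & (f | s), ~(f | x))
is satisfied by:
  {s: True, r: False, f: False}
  {s: False, r: False, f: False}
  {f: True, s: True, r: False}
  {f: True, s: False, r: False}
  {r: True, s: True, f: False}
  {r: True, s: False, f: False}
  {r: True, f: True, s: True}


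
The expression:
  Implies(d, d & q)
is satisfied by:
  {q: True, d: False}
  {d: False, q: False}
  {d: True, q: True}


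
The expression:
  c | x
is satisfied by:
  {x: True, c: True}
  {x: True, c: False}
  {c: True, x: False}


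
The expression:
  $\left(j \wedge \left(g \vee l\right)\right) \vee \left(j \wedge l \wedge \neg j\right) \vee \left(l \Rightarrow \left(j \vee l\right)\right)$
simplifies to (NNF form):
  $\text{True}$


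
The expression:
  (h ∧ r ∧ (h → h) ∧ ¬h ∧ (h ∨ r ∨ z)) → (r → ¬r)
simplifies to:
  True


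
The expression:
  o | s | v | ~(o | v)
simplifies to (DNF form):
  True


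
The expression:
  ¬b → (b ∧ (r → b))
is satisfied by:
  {b: True}


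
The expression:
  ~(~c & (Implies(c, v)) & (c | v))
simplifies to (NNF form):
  c | ~v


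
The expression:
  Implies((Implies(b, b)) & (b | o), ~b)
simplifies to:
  ~b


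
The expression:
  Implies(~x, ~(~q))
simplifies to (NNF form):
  q | x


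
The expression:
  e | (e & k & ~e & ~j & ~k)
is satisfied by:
  {e: True}


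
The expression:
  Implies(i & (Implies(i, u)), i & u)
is always true.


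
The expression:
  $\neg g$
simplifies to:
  $\neg g$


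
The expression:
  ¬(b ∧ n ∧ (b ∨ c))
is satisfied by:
  {n: False, b: False}
  {b: True, n: False}
  {n: True, b: False}


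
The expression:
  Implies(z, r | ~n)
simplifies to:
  r | ~n | ~z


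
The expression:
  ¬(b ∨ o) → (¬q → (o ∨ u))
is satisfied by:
  {b: True, q: True, u: True, o: True}
  {b: True, q: True, u: True, o: False}
  {b: True, q: True, o: True, u: False}
  {b: True, q: True, o: False, u: False}
  {b: True, u: True, o: True, q: False}
  {b: True, u: True, o: False, q: False}
  {b: True, u: False, o: True, q: False}
  {b: True, u: False, o: False, q: False}
  {q: True, u: True, o: True, b: False}
  {q: True, u: True, o: False, b: False}
  {q: True, o: True, u: False, b: False}
  {q: True, o: False, u: False, b: False}
  {u: True, o: True, q: False, b: False}
  {u: True, q: False, o: False, b: False}
  {o: True, q: False, u: False, b: False}


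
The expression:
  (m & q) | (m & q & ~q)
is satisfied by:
  {m: True, q: True}


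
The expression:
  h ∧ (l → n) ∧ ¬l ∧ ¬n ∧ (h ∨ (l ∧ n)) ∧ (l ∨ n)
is never true.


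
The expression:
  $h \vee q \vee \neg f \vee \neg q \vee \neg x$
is always true.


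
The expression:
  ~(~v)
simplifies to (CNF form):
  v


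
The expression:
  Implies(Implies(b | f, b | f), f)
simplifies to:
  f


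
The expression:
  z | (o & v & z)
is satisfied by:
  {z: True}


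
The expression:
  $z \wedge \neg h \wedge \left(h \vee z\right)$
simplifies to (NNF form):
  $z \wedge \neg h$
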